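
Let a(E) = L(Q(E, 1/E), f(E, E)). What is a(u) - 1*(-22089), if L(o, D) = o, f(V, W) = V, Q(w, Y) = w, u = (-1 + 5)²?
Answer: 22105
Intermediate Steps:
u = 16 (u = 4² = 16)
a(E) = E
a(u) - 1*(-22089) = 16 - 1*(-22089) = 16 + 22089 = 22105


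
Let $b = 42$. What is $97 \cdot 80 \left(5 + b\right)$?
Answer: $364720$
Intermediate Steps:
$97 \cdot 80 \left(5 + b\right) = 97 \cdot 80 \left(5 + 42\right) = 7760 \cdot 47 = 364720$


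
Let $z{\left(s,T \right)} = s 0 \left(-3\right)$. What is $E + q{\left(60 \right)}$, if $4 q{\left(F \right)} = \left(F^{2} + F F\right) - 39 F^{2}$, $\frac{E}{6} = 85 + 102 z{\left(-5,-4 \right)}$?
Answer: $-32790$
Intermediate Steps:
$z{\left(s,T \right)} = 0$ ($z{\left(s,T \right)} = 0 \left(-3\right) = 0$)
$E = 510$ ($E = 6 \left(85 + 102 \cdot 0\right) = 6 \left(85 + 0\right) = 6 \cdot 85 = 510$)
$q{\left(F \right)} = - \frac{37 F^{2}}{4}$ ($q{\left(F \right)} = \frac{\left(F^{2} + F F\right) - 39 F^{2}}{4} = \frac{\left(F^{2} + F^{2}\right) - 39 F^{2}}{4} = \frac{2 F^{2} - 39 F^{2}}{4} = \frac{\left(-37\right) F^{2}}{4} = - \frac{37 F^{2}}{4}$)
$E + q{\left(60 \right)} = 510 - \frac{37 \cdot 60^{2}}{4} = 510 - 33300 = -32790$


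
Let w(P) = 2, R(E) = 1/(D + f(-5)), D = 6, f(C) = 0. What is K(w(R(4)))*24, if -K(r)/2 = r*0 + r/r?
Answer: -48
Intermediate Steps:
R(E) = ⅙ (R(E) = 1/(6 + 0) = 1/6 = ⅙)
K(r) = -2 (K(r) = -2*(r*0 + r/r) = -2*(0 + 1) = -2*1 = -2)
K(w(R(4)))*24 = -2*24 = -48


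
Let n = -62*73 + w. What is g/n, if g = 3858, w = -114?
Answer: -1929/2320 ≈ -0.83147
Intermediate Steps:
n = -4640 (n = -62*73 - 114 = -4526 - 114 = -4640)
g/n = 3858/(-4640) = 3858*(-1/4640) = -1929/2320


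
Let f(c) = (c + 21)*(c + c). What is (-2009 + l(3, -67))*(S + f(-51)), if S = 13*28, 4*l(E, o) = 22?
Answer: -6859984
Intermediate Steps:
l(E, o) = 11/2 (l(E, o) = (¼)*22 = 11/2)
f(c) = 2*c*(21 + c) (f(c) = (21 + c)*(2*c) = 2*c*(21 + c))
S = 364
(-2009 + l(3, -67))*(S + f(-51)) = (-2009 + 11/2)*(364 + 2*(-51)*(21 - 51)) = -4007*(364 + 2*(-51)*(-30))/2 = -4007*(364 + 3060)/2 = -4007/2*3424 = -6859984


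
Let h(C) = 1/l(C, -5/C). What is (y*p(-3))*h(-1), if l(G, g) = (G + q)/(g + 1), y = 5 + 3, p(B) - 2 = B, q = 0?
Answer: 48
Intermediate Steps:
p(B) = 2 + B
y = 8
l(G, g) = G/(1 + g) (l(G, g) = (G + 0)/(g + 1) = G/(1 + g))
h(C) = (1 - 5/C)/C (h(C) = 1/(C/(1 - 5/C)) = (1 - 5/C)/C)
(y*p(-3))*h(-1) = (8*(2 - 3))*((-5 - 1)/(-1)²) = (8*(-1))*(1*(-6)) = -8*(-6) = 48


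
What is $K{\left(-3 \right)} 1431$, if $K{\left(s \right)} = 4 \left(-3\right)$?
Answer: $-17172$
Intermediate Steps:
$K{\left(s \right)} = -12$
$K{\left(-3 \right)} 1431 = \left(-12\right) 1431 = -17172$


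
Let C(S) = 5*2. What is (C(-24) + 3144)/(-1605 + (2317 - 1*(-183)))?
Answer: 3154/895 ≈ 3.5240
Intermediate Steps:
C(S) = 10
(C(-24) + 3144)/(-1605 + (2317 - 1*(-183))) = (10 + 3144)/(-1605 + (2317 - 1*(-183))) = 3154/(-1605 + (2317 + 183)) = 3154/(-1605 + 2500) = 3154/895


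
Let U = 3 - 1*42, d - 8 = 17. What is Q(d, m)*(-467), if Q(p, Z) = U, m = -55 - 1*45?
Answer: 18213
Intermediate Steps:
d = 25 (d = 8 + 17 = 25)
m = -100 (m = -55 - 45 = -100)
U = -39 (U = 3 - 42 = -39)
Q(p, Z) = -39
Q(d, m)*(-467) = -39*(-467) = 18213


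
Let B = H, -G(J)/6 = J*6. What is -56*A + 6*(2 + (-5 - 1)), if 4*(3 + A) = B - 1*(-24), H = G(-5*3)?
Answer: -7752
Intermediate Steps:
G(J) = -36*J (G(J) = -6*J*6 = -36*J)
H = 540 (H = -(-180)*3 = -36*(-15) = 540)
B = 540
A = 138 (A = -3 + (540 - 1*(-24))/4 = -3 + (540 + 24)/4 = -3 + (1/4)*564 = -3 + 141 = 138)
-56*A + 6*(2 + (-5 - 1)) = -56*138 + 6*(2 + (-5 - 1)) = -7728 + 6*(2 - 6) = -7728 + 6*(-4) = -7728 - 24 = -7752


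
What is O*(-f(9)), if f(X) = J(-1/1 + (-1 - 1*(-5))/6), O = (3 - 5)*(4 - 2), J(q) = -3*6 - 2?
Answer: -80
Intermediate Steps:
J(q) = -20 (J(q) = -18 - 2 = -20)
O = -4 (O = -2*2 = -4)
f(X) = -20
O*(-f(9)) = -(-4)*(-20) = -4*20 = -80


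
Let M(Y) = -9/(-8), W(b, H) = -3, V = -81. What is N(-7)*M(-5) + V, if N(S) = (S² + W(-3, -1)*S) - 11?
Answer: -117/8 ≈ -14.625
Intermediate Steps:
M(Y) = 9/8 (M(Y) = -9*(-⅛) = 9/8)
N(S) = -11 + S² - 3*S (N(S) = (S² - 3*S) - 11 = -11 + S² - 3*S)
N(-7)*M(-5) + V = (-11 + (-7)² - 3*(-7))*(9/8) - 81 = (-11 + 49 + 21)*(9/8) - 81 = 59*(9/8) - 81 = 531/8 - 81 = -117/8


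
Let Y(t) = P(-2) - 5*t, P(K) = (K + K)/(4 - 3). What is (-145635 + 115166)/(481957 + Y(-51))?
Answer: -30469/482208 ≈ -0.063186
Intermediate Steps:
P(K) = 2*K (P(K) = (2*K)/1 = (2*K)*1 = 2*K)
Y(t) = -4 - 5*t (Y(t) = 2*(-2) - 5*t = -4 - 5*t)
(-145635 + 115166)/(481957 + Y(-51)) = (-145635 + 115166)/(481957 + (-4 - 5*(-51))) = -30469/(481957 + (-4 + 255)) = -30469/(481957 + 251) = -30469/482208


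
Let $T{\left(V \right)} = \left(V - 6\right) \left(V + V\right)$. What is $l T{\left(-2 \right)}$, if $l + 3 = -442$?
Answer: $-14240$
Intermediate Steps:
$l = -445$ ($l = -3 - 442 = -445$)
$T{\left(V \right)} = 2 V \left(-6 + V\right)$ ($T{\left(V \right)} = \left(-6 + V\right) 2 V = 2 V \left(-6 + V\right)$)
$l T{\left(-2 \right)} = - 445 \cdot 2 \left(-2\right) \left(-6 - 2\right) = - 445 \cdot 2 \left(-2\right) \left(-8\right) = \left(-445\right) 32 = -14240$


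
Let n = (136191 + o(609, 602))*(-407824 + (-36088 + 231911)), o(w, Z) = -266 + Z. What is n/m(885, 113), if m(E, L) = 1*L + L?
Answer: -28943860527/226 ≈ -1.2807e+8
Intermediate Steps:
m(E, L) = 2*L (m(E, L) = L + L = 2*L)
n = -28943860527 (n = (136191 + (-266 + 602))*(-407824 + (-36088 + 231911)) = (136191 + 336)*(-407824 + 195823) = 136527*(-212001) = -28943860527)
n/m(885, 113) = -28943860527/(2*113) = -28943860527/226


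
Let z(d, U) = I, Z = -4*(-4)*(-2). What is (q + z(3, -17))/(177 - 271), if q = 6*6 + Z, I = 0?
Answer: -2/47 ≈ -0.042553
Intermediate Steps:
Z = -32 (Z = 16*(-2) = -32)
z(d, U) = 0
q = 4 (q = 6*6 - 32 = 36 - 32 = 4)
(q + z(3, -17))/(177 - 271) = (4 + 0)/(177 - 271) = 4/(-94) = 4*(-1/94) = -2/47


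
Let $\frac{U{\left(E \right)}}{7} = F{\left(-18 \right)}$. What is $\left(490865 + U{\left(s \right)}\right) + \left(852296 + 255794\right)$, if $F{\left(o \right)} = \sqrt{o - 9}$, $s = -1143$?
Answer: $1598955 + 21 i \sqrt{3} \approx 1.599 \cdot 10^{6} + 36.373 i$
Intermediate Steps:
$F{\left(o \right)} = \sqrt{-9 + o}$
$U{\left(E \right)} = 21 i \sqrt{3}$ ($U{\left(E \right)} = 7 \sqrt{-9 - 18} = 7 \sqrt{-27} = 7 \cdot 3 i \sqrt{3} = 21 i \sqrt{3}$)
$\left(490865 + U{\left(s \right)}\right) + \left(852296 + 255794\right) = \left(490865 + 21 i \sqrt{3}\right) + \left(852296 + 255794\right) = \left(490865 + 21 i \sqrt{3}\right) + 1108090 = 1598955 + 21 i \sqrt{3}$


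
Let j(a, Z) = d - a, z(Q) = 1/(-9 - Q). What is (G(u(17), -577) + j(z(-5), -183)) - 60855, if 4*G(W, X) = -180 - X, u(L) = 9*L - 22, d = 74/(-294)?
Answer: -17862191/294 ≈ -60756.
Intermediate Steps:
d = -37/147 (d = 74*(-1/294) = -37/147 ≈ -0.25170)
u(L) = -22 + 9*L
G(W, X) = -45 - X/4 (G(W, X) = (-180 - X)/4 = -45 - X/4)
j(a, Z) = -37/147 - a
(G(u(17), -577) + j(z(-5), -183)) - 60855 = ((-45 - 1/4*(-577)) + (-37/147 - (-1)/(9 - 5))) - 60855 = ((-45 + 577/4) + (-37/147 - (-1)/4)) - 60855 = (397/4 + (-37/147 - (-1)/4)) - 60855 = (397/4 + (-37/147 - 1*(-1/4))) - 60855 = (397/4 + (-37/147 + 1/4)) - 60855 = (397/4 - 1/588) - 60855 = 29179/294 - 60855 = -17862191/294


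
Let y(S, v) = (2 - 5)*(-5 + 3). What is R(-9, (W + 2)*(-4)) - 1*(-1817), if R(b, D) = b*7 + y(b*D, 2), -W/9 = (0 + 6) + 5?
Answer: 1760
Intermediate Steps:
y(S, v) = 6 (y(S, v) = -3*(-2) = 6)
W = -99 (W = -9*((0 + 6) + 5) = -9*(6 + 5) = -9*11 = -99)
R(b, D) = 6 + 7*b (R(b, D) = b*7 + 6 = 7*b + 6 = 6 + 7*b)
R(-9, (W + 2)*(-4)) - 1*(-1817) = (6 + 7*(-9)) - 1*(-1817) = (6 - 63) + 1817 = -57 + 1817 = 1760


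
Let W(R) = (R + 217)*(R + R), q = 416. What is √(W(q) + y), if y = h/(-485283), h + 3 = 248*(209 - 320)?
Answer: 27*√18903716731937/161761 ≈ 725.71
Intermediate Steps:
h = -27531 (h = -3 + 248*(209 - 320) = -3 + 248*(-111) = -3 - 27528 = -27531)
y = 9177/161761 (y = -27531/(-485283) = -27531*(-1/485283) = 9177/161761 ≈ 0.056732)
W(R) = 2*R*(217 + R) (W(R) = (217 + R)*(2*R) = 2*R*(217 + R))
√(W(q) + y) = √(2*416*(217 + 416) + 9177/161761) = √(2*416*633 + 9177/161761) = √(526656 + 9177/161761) = √(85192410393/161761) = 27*√18903716731937/161761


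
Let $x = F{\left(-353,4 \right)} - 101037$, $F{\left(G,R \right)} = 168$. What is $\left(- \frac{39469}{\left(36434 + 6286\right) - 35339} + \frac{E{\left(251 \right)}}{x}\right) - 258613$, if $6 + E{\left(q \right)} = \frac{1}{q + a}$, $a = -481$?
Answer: $- \frac{44285350748143979}{171238240470} \approx -2.5862 \cdot 10^{5}$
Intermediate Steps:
$E{\left(q \right)} = -6 + \frac{1}{-481 + q}$ ($E{\left(q \right)} = -6 + \frac{1}{q - 481} = -6 + \frac{1}{-481 + q}$)
$x = -100869$ ($x = 168 - 101037 = -100869$)
$\left(- \frac{39469}{\left(36434 + 6286\right) - 35339} + \frac{E{\left(251 \right)}}{x}\right) - 258613 = \left(- \frac{39469}{\left(36434 + 6286\right) - 35339} + \frac{\frac{1}{-481 + 251} \left(2887 - 1506\right)}{-100869}\right) - 258613 = \left(- \frac{39469}{42720 - 35339} + \frac{2887 - 1506}{-230} \left(- \frac{1}{100869}\right)\right) - 258613 = \left(- \frac{39469}{7381} + \left(- \frac{1}{230}\right) 1381 \left(- \frac{1}{100869}\right)\right) - 258613 = \left(\left(-39469\right) \frac{1}{7381} - - \frac{1381}{23199870}\right) - 258613 = \left(- \frac{39469}{7381} + \frac{1381}{23199870}\right) - 258613 = - \frac{915665475869}{171238240470} - 258613 = - \frac{44285350748143979}{171238240470}$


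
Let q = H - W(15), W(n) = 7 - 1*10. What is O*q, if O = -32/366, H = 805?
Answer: -12928/183 ≈ -70.645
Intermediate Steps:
W(n) = -3 (W(n) = 7 - 10 = -3)
O = -16/183 (O = -32*1/366 = -16/183 ≈ -0.087432)
q = 808 (q = 805 - 1*(-3) = 805 + 3 = 808)
O*q = -16/183*808 = -12928/183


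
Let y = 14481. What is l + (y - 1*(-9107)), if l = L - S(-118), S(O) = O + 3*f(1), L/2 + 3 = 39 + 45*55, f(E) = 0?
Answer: 28728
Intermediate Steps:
L = 5022 (L = -6 + 2*(39 + 45*55) = -6 + 2*(39 + 2475) = -6 + 2*2514 = -6 + 5028 = 5022)
S(O) = O (S(O) = O + 3*0 = O + 0 = O)
l = 5140 (l = 5022 - 1*(-118) = 5022 + 118 = 5140)
l + (y - 1*(-9107)) = 5140 + (14481 - 1*(-9107)) = 5140 + (14481 + 9107) = 5140 + 23588 = 28728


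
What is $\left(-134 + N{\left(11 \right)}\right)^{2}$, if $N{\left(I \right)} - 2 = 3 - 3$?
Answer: $17424$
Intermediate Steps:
$N{\left(I \right)} = 2$ ($N{\left(I \right)} = 2 + \left(3 - 3\right) = 2 + 0 = 2$)
$\left(-134 + N{\left(11 \right)}\right)^{2} = \left(-134 + 2\right)^{2} = \left(-132\right)^{2} = 17424$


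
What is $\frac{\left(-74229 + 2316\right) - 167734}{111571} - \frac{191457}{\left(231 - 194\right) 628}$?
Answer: $- \frac{26929486639}{2592463756} \approx -10.388$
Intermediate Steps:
$\frac{\left(-74229 + 2316\right) - 167734}{111571} - \frac{191457}{\left(231 - 194\right) 628} = \left(-71913 - 167734\right) \frac{1}{111571} - \frac{191457}{\left(231 - 194\right) 628} = \left(-239647\right) \frac{1}{111571} - \frac{191457}{37 \cdot 628} = - \frac{239647}{111571} - \frac{191457}{23236} = - \frac{26929486639}{2592463756}$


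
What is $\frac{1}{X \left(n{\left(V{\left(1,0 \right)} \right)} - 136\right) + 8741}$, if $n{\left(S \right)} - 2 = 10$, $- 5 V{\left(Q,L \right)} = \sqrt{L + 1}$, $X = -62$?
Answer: $\frac{1}{16429} \approx 6.0868 \cdot 10^{-5}$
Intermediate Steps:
$V{\left(Q,L \right)} = - \frac{\sqrt{1 + L}}{5}$ ($V{\left(Q,L \right)} = - \frac{\sqrt{L + 1}}{5} = - \frac{\sqrt{1 + L}}{5}$)
$n{\left(S \right)} = 12$ ($n{\left(S \right)} = 2 + 10 = 12$)
$\frac{1}{X \left(n{\left(V{\left(1,0 \right)} \right)} - 136\right) + 8741} = \frac{1}{- 62 \left(12 - 136\right) + 8741} = \frac{1}{\left(-62\right) \left(-124\right) + 8741} = \frac{1}{7688 + 8741} = \frac{1}{16429}$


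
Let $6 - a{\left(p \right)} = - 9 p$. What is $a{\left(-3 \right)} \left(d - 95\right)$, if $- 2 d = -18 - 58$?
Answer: $1197$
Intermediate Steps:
$d = 38$ ($d = - \frac{-18 - 58}{2} = \left(- \frac{1}{2}\right) \left(-76\right) = 38$)
$a{\left(p \right)} = 6 + 9 p$ ($a{\left(p \right)} = 6 - - 9 p = 6 + 9 p$)
$a{\left(-3 \right)} \left(d - 95\right) = \left(6 + 9 \left(-3\right)\right) \left(38 - 95\right) = \left(6 - 27\right) \left(-57\right) = \left(-21\right) \left(-57\right) = 1197$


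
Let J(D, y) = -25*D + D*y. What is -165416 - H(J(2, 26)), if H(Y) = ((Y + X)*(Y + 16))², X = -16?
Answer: -228920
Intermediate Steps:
H(Y) = (-16 + Y)²*(16 + Y)² (H(Y) = ((Y - 16)*(Y + 16))² = ((-16 + Y)*(16 + Y))² = (-16 + Y)²*(16 + Y)²)
-165416 - H(J(2, 26)) = -165416 - (-16 + 2*(-25 + 26))²*(16 + 2*(-25 + 26))² = -165416 - (-16 + 2*1)²*(16 + 2*1)² = -165416 - (-16 + 2)²*(16 + 2)² = -165416 - (-14)²*18² = -165416 - 196*324 = -165416 - 1*63504 = -165416 - 63504 = -228920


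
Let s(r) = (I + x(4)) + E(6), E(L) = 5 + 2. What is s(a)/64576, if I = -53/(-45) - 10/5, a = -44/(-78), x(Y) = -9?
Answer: -127/2905920 ≈ -4.3704e-5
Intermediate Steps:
E(L) = 7
a = 22/39 (a = -44*(-1/78) = 22/39 ≈ 0.56410)
I = -37/45 (I = -53*(-1/45) - 10*⅕ = 53/45 - 2 = -37/45 ≈ -0.82222)
s(r) = -127/45 (s(r) = (-37/45 - 9) + 7 = -442/45 + 7 = -127/45)
s(a)/64576 = -127/45/64576 = -127/45*1/64576 = -127/2905920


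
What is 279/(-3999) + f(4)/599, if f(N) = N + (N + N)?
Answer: -1281/25757 ≈ -0.049734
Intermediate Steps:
f(N) = 3*N (f(N) = N + 2*N = 3*N)
279/(-3999) + f(4)/599 = 279/(-3999) + (3*4)/599 = 279*(-1/3999) + 12*(1/599) = -3/43 + 12/599 = -1281/25757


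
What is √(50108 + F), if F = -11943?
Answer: √38165 ≈ 195.36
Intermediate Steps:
√(50108 + F) = √(50108 - 11943) = √38165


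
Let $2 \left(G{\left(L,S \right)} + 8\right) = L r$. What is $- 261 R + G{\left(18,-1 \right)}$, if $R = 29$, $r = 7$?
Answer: $-7514$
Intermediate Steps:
$G{\left(L,S \right)} = -8 + \frac{7 L}{2}$ ($G{\left(L,S \right)} = -8 + \frac{L 7}{2} = -8 + \frac{7 L}{2}$)
$- 261 R + G{\left(18,-1 \right)} = \left(-261\right) 29 + \left(-8 + \frac{7}{2} \cdot 18\right) = -7569 + \left(-8 + 63\right) = -7569 + 55 = -7514$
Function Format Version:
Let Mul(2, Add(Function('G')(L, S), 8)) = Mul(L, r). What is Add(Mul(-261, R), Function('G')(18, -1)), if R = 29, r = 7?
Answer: -7514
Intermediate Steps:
Function('G')(L, S) = Add(-8, Mul(Rational(7, 2), L)) (Function('G')(L, S) = Add(-8, Mul(Rational(1, 2), Mul(L, 7))) = Add(-8, Mul(Rational(1, 2), Mul(7, L))) = Add(-8, Mul(Rational(7, 2), L)))
Add(Mul(-261, R), Function('G')(18, -1)) = Add(Mul(-261, 29), Add(-8, Mul(Rational(7, 2), 18))) = Add(-7569, Add(-8, 63)) = Add(-7569, 55) = -7514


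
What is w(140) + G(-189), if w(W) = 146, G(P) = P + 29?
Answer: -14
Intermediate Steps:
G(P) = 29 + P
w(140) + G(-189) = 146 + (29 - 189) = 146 - 160 = -14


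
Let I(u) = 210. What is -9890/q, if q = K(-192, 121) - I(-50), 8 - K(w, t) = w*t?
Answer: -989/2303 ≈ -0.42944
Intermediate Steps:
K(w, t) = 8 - t*w (K(w, t) = 8 - w*t = 8 - t*w)
q = 23030 (q = (8 - 1*121*(-192)) - 1*210 = (8 + 23232) - 210 = 23240 - 210 = 23030)
-9890/q = -9890/23030 = -9890*1/23030 = -989/2303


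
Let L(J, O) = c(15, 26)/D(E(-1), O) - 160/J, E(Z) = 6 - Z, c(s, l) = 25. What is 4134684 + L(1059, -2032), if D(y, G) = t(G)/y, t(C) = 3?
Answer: 4378691971/1059 ≈ 4.1347e+6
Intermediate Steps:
D(y, G) = 3/y
L(J, O) = 175/3 - 160/J (L(J, O) = 25/((3/(6 - 1*(-1)))) - 160/J = 25/((3/(6 + 1))) - 160/J = 25/((3/7)) - 160/J = 25/((3*(⅐))) - 160/J = 25/(3/7) - 160/J = 25*(7/3) - 160/J = 175/3 - 160/J)
4134684 + L(1059, -2032) = 4134684 + (175/3 - 160/1059) = 4134684 + 61615/1059 = 4378691971/1059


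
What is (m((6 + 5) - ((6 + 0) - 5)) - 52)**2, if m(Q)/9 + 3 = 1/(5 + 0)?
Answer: 148996/25 ≈ 5959.8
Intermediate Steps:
m(Q) = -126/5 (m(Q) = -27 + 9/(5 + 0) = -27 + 9/5 = -126/5)
(m((6 + 5) - ((6 + 0) - 5)) - 52)**2 = (-126/5 - 52)**2 = (-386/5)**2 = 148996/25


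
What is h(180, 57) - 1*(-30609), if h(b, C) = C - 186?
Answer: 30480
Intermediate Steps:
h(b, C) = -186 + C
h(180, 57) - 1*(-30609) = (-186 + 57) - 1*(-30609) = -129 + 30609 = 30480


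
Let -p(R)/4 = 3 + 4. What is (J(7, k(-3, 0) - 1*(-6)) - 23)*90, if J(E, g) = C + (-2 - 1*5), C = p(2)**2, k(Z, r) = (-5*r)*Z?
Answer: 67860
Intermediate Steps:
k(Z, r) = -5*Z*r
p(R) = -28 (p(R) = -4*(3 + 4) = -4*7 = -28)
C = 784 (C = (-28)**2 = 784)
J(E, g) = 777 (J(E, g) = 784 + (-2 - 1*5) = 784 + (-2 - 5) = 784 - 7 = 777)
(J(7, k(-3, 0) - 1*(-6)) - 23)*90 = (777 - 23)*90 = 754*90 = 67860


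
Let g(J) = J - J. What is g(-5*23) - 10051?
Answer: -10051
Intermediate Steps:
g(J) = 0
g(-5*23) - 10051 = 0 - 10051 = -10051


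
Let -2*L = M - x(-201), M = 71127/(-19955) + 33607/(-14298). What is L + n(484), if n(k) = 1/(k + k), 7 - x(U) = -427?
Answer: 30374773043317/138093229560 ≈ 219.96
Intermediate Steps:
x(U) = 434 (x(U) = 7 - 1*(-427) = 7 + 427 = 434)
M = -1687601531/285316590 (M = 71127*(-1/19955) + 33607*(-1/14298) = -71127/19955 - 33607/14298 = -1687601531/285316590 ≈ -5.9148)
n(k) = 1/(2*k)
L = 125515001591/570633180 (L = -(-1687601531/285316590 - 1*434)/2 = -(-1687601531/285316590 - 434)/2 = -½*(-125515001591/285316590) = 125515001591/570633180 ≈ 219.96)
L + n(484) = 125515001591/570633180 + (½)/484 = 125515001591/570633180 + (½)*(1/484) = 125515001591/570633180 + 1/968 = 30374773043317/138093229560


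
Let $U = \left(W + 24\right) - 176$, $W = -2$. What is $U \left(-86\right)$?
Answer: $13244$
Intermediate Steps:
$U = -154$ ($U = \left(-2 + 24\right) - 176 = 22 - 176 = -154$)
$U \left(-86\right) = \left(-154\right) \left(-86\right) = 13244$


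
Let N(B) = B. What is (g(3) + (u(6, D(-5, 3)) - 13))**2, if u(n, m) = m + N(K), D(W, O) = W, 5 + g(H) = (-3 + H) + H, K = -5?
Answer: 625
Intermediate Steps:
g(H) = -8 + 2*H (g(H) = -5 + ((-3 + H) + H) = -5 + (-3 + 2*H) = -8 + 2*H)
u(n, m) = -5 + m (u(n, m) = m - 5 = -5 + m)
(g(3) + (u(6, D(-5, 3)) - 13))**2 = ((-8 + 2*3) + ((-5 - 5) - 13))**2 = ((-8 + 6) + (-10 - 13))**2 = (-2 - 23)**2 = (-25)**2 = 625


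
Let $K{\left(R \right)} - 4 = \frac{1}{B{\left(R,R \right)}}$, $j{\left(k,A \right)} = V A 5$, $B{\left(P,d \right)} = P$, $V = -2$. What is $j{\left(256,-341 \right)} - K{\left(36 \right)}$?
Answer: $\frac{122615}{36} \approx 3406.0$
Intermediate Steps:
$j{\left(k,A \right)} = - 10 A$ ($j{\left(k,A \right)} = - 2 A 5 = - 10 A$)
$K{\left(R \right)} = 4 + \frac{1}{R}$
$j{\left(256,-341 \right)} - K{\left(36 \right)} = \left(-10\right) \left(-341\right) - \left(4 + \frac{1}{36}\right) = 3410 - \left(4 + \frac{1}{36}\right) = 3410 - \frac{145}{36} = \frac{122615}{36}$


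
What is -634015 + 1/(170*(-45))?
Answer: -4850214751/7650 ≈ -6.3402e+5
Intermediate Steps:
-634015 + 1/(170*(-45)) = -634015 + 1/(-7650) = -634015 - 1/7650 = -4850214751/7650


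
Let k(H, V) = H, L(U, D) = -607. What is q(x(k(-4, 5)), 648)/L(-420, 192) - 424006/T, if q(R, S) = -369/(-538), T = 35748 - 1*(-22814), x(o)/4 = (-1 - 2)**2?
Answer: -69243776387/9562179046 ≈ -7.2414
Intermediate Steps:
x(o) = 36 (x(o) = 4*(-1 - 2)**2 = 4*(-3)**2 = 4*9 = 36)
T = 58562 (T = 35748 + 22814 = 58562)
q(R, S) = 369/538 (q(R, S) = -369*(-1/538) = 369/538)
q(x(k(-4, 5)), 648)/L(-420, 192) - 424006/T = (369/538)/(-607) - 424006/58562 = (369/538)*(-1/607) - 424006*1/58562 = -369/326566 - 212003/29281 = -69243776387/9562179046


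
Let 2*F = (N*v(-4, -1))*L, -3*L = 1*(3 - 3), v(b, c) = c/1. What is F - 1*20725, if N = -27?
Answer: -20725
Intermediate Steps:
v(b, c) = c (v(b, c) = c*1 = c)
L = 0 (L = -(3 - 3)/3 = -0/3 = -⅓*0 = 0)
F = 0 (F = (-27*(-1)*0)/2 = (27*0)/2 = (½)*0 = 0)
F - 1*20725 = 0 - 1*20725 = 0 - 20725 = -20725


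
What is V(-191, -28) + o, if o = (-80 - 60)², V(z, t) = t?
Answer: 19572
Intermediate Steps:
o = 19600 (o = (-140)² = 19600)
V(-191, -28) + o = -28 + 19600 = 19572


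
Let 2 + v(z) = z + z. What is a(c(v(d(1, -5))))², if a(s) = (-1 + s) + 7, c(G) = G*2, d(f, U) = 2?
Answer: 100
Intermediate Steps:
v(z) = -2 + 2*z (v(z) = -2 + (z + z) = -2 + 2*z)
c(G) = 2*G
a(s) = 6 + s
a(c(v(d(1, -5))))² = (6 + 2*(-2 + 2*2))² = (6 + 2*(-2 + 4))² = (6 + 2*2)² = (6 + 4)² = 10² = 100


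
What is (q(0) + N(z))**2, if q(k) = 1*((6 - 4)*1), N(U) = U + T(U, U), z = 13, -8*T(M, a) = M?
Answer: 11449/64 ≈ 178.89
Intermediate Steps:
T(M, a) = -M/8
N(U) = 7*U/8 (N(U) = U - U/8 = 7*U/8)
q(k) = 2 (q(k) = 1*(2*1) = 1*2 = 2)
(q(0) + N(z))**2 = (2 + (7/8)*13)**2 = (2 + 91/8)**2 = (107/8)**2 = 11449/64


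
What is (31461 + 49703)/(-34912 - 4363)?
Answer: -81164/39275 ≈ -2.0666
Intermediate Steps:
(31461 + 49703)/(-34912 - 4363) = 81164/(-39275) = 81164*(-1/39275) = -81164/39275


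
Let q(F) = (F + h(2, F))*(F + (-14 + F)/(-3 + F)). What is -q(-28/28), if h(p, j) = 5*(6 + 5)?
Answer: -297/2 ≈ -148.50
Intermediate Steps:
h(p, j) = 55 (h(p, j) = 5*11 = 55)
q(F) = (55 + F)*(F + (-14 + F)/(-3 + F)) (q(F) = (F + 55)*(F + (-14 + F)/(-3 + F)) = (55 + F)*(F + (-14 + F)/(-3 + F)))
-q(-28/28) = -(-770 + (-28/28)³ - (-3472)/28 + 53*(-28/28)²)/(-3 - 28/28) = -(-770 + (-28*1/28)³ - (-3472)/28 + 53*(-28*1/28)²)/(-3 - 28*1/28) = -(-770 + (-1)³ - 124*(-1) + 53*(-1)²)/(-3 - 1) = -(-770 - 1 + 124 + 53*1)/(-4) = -(-1)*(-770 - 1 + 124 + 53)/4 = -(-1)*(-594)/4 = -1*297/2 = -297/2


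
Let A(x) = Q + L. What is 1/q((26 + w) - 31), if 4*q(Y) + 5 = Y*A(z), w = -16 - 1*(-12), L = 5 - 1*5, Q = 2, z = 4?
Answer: -4/23 ≈ -0.17391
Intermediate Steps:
L = 0 (L = 5 - 5 = 0)
w = -4 (w = -16 + 12 = -4)
A(x) = 2 (A(x) = 2 + 0 = 2)
q(Y) = -5/4 + Y/2 (q(Y) = -5/4 + (Y*2)/4 = -5/4 + (2*Y)/4 = -5/4 + Y/2)
1/q((26 + w) - 31) = 1/(-5/4 + ((26 - 4) - 31)/2) = 1/(-5/4 + (22 - 31)/2) = 1/(-5/4 + (½)*(-9)) = 1/(-5/4 - 9/2) = 1/(-23/4) = -4/23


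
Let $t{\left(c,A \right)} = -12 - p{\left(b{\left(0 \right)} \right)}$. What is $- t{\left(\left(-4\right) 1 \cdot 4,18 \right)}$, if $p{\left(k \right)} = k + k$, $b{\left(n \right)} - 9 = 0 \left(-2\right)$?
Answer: $30$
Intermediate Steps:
$b{\left(n \right)} = 9$ ($b{\left(n \right)} = 9 + 0 \left(-2\right) = 9 + 0 = 9$)
$p{\left(k \right)} = 2 k$
$t{\left(c,A \right)} = -30$ ($t{\left(c,A \right)} = -12 - 2 \cdot 9 = -12 - 18 = -30$)
$- t{\left(\left(-4\right) 1 \cdot 4,18 \right)} = \left(-1\right) \left(-30\right) = 30$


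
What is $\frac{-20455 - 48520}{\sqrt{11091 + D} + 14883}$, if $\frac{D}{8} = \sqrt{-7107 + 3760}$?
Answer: $- \frac{68975}{14883 + \sqrt{11091 + 8 i \sqrt{3347}}} \approx -4.6019 + 0.00067452 i$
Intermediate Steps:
$D = 8 i \sqrt{3347}$ ($D = 8 \sqrt{-7107 + 3760} = 8 \sqrt{-3347} = 8 i \sqrt{3347} \approx 462.83 i$)
$\frac{-20455 - 48520}{\sqrt{11091 + D} + 14883} = \frac{-20455 - 48520}{\sqrt{11091 + 8 i \sqrt{3347}} + 14883} = - \frac{68975}{14883 + \sqrt{11091 + 8 i \sqrt{3347}}}$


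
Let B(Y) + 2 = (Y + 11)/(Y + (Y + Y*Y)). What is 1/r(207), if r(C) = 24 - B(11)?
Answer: 13/336 ≈ 0.038690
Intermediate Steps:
B(Y) = -2 + (11 + Y)/(Y² + 2*Y) (B(Y) = -2 + (Y + 11)/(Y + (Y + Y*Y)) = -2 + (11 + Y)/(Y + (Y + Y²)) = -2 + (11 + Y)/(Y² + 2*Y))
r(C) = 336/13 (r(C) = 24 - (11 - 3*11 - 2*11²)/(11*(2 + 11)) = 24 - (11 - 33 - 2*121)/(11*13) = 24 - (11 - 33 - 242)/(11*13) = 24 - (-264)/(11*13) = 24 - 1*(-24/13) = 24 + 24/13 = 336/13)
1/r(207) = 1/(336/13) = 13/336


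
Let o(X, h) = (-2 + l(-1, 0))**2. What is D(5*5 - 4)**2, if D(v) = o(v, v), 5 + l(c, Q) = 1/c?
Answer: 4096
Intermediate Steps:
l(c, Q) = -5 + 1/c
o(X, h) = 64 (o(X, h) = (-2 + (-5 + 1/(-1)))**2 = (-2 + (-5 - 1))**2 = (-2 - 6)**2 = (-8)**2 = 64)
D(v) = 64
D(5*5 - 4)**2 = 64**2 = 4096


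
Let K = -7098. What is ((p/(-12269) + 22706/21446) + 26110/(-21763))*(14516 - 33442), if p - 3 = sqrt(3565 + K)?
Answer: 1093320075374268/409021554083 + 18926*I*sqrt(3533)/12269 ≈ 2673.0 + 91.69*I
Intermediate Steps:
p = 3 + I*sqrt(3533) (p = 3 + sqrt(3565 - 7098) = 3 + sqrt(-3533) = 3 + I*sqrt(3533) ≈ 3.0 + 59.439*I)
((p/(-12269) + 22706/21446) + 26110/(-21763))*(14516 - 33442) = (((3 + I*sqrt(3533))/(-12269) + 22706/21446) + 26110/(-21763))*(14516 - 33442) = (((3 + I*sqrt(3533))*(-1/12269) + 22706*(1/21446)) + 26110*(-1/21763))*(-18926) = (((-3/12269 - I*sqrt(3533)/12269) + 11353/10723) - 3730/3109)*(-18926) = ((139257788/131560487 - I*sqrt(3533)/12269) - 3730/3109)*(-18926) = (-57768153618/409021554083 - I*sqrt(3533)/12269)*(-18926) = 1093320075374268/409021554083 + 18926*I*sqrt(3533)/12269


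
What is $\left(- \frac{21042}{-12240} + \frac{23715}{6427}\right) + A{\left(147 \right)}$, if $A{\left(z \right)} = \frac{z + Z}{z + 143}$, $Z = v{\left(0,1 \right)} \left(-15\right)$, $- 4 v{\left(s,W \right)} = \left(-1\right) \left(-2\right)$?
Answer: $\frac{753063589}{126740440} \approx 5.9418$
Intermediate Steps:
$v{\left(s,W \right)} = - \frac{1}{2}$ ($v{\left(s,W \right)} = - \frac{\left(-1\right) \left(-2\right)}{4} = \left(- \frac{1}{4}\right) 2 = - \frac{1}{2}$)
$Z = \frac{15}{2}$ ($Z = \left(- \frac{1}{2}\right) \left(-15\right) = \frac{15}{2} \approx 7.5$)
$A{\left(z \right)} = \frac{\frac{15}{2} + z}{143 + z}$ ($A{\left(z \right)} = \frac{z + \frac{15}{2}}{z + 143} = \frac{\frac{15}{2} + z}{143 + z}$)
$\left(- \frac{21042}{-12240} + \frac{23715}{6427}\right) + A{\left(147 \right)} = \left(- \frac{21042}{-12240} + \frac{23715}{6427}\right) + \frac{\frac{15}{2} + 147}{143 + 147} = \left(\left(-21042\right) \left(- \frac{1}{12240}\right) + 23715 \cdot \frac{1}{6427}\right) + \frac{1}{290} \cdot \frac{309}{2} = \left(\frac{1169}{680} + \frac{23715}{6427}\right) + \frac{1}{290} \cdot \frac{309}{2} = \frac{23639363}{4370360} + \frac{309}{580} = \frac{753063589}{126740440}$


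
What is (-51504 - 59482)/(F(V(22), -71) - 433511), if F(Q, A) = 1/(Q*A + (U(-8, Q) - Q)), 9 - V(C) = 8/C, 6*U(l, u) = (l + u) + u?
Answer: 378628739/1478922782 ≈ 0.25602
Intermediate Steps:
U(l, u) = u/3 + l/6 (U(l, u) = ((l + u) + u)/6 = (l + 2*u)/6 = u/3 + l/6)
V(C) = 9 - 8/C
F(Q, A) = 1/(-4/3 - 2*Q/3 + A*Q) (F(Q, A) = 1/(Q*A + ((Q/3 + (1/6)*(-8)) - Q)) = 1/(A*Q + ((Q/3 - 4/3) - Q)) = 1/(A*Q + ((-4/3 + Q/3) - Q)) = 1/(A*Q + (-4/3 - 2*Q/3)) = 1/(-4/3 - 2*Q/3 + A*Q))
(-51504 - 59482)/(F(V(22), -71) - 433511) = (-51504 - 59482)/(3/(-4 - 2*(9 - 8/22) + 3*(-71)*(9 - 8/22)) - 433511) = -110986/(3/(-4 - 2*(9 - 8*1/22) + 3*(-71)*(9 - 8*1/22)) - 433511) = -110986/(3/(-4 - 2*(9 - 4/11) + 3*(-71)*(9 - 4/11)) - 433511) = -110986/(3/(-4 - 2*95/11 + 3*(-71)*(95/11)) - 433511) = -110986/(3/(-4 - 190/11 - 20235/11) - 433511) = -110986/(3/(-20469/11) - 433511) = -110986/(3*(-11/20469) - 433511) = -110986/(-11/6823 - 433511) = -110986/(-2957845564/6823) = -110986*(-6823/2957845564) = 378628739/1478922782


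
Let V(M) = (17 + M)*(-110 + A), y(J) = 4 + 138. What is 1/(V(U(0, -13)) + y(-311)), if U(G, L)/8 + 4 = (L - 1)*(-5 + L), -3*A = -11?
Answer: -1/212631 ≈ -4.7030e-6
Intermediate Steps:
A = 11/3 (A = -1/3*(-11) = 11/3 ≈ 3.6667)
U(G, L) = -32 + 8*(-1 + L)*(-5 + L) (U(G, L) = -32 + 8*((L - 1)*(-5 + L)) = -32 + 8*((-1 + L)*(-5 + L)) = -32 + 8*(-1 + L)*(-5 + L))
y(J) = 142
V(M) = -5423/3 - 319*M/3 (V(M) = (17 + M)*(-110 + 11/3) = (17 + M)*(-319/3) = -5423/3 - 319*M/3)
1/(V(U(0, -13)) + y(-311)) = 1/((-5423/3 - 319*(8 - 48*(-13) + 8*(-13)**2)/3) + 142) = 1/((-5423/3 - 319*(8 + 624 + 8*169)/3) + 142) = 1/((-5423/3 - 319*(8 + 624 + 1352)/3) + 142) = 1/((-5423/3 - 319/3*1984) + 142) = 1/((-5423/3 - 632896/3) + 142) = 1/(-212773 + 142) = 1/(-212631) = -1/212631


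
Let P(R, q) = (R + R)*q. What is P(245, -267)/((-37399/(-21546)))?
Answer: -2818863180/37399 ≈ -75373.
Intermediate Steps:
P(R, q) = 2*R*q (P(R, q) = (2*R)*q = 2*R*q)
P(245, -267)/((-37399/(-21546))) = (2*245*(-267))/((-37399/(-21546))) = -130830/((-37399*(-1/21546))) = -130830/37399/21546 = -130830*21546/37399 = -2818863180/37399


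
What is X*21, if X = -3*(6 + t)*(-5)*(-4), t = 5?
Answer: -13860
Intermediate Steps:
X = -660 (X = -3*(6 + 5)*(-5)*(-4) = -33*(-5)*(-4) = -3*(-55)*(-4) = 165*(-4) = -660)
X*21 = -660*21 = -13860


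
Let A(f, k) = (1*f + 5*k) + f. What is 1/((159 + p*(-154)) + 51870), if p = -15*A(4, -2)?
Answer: 1/47409 ≈ 2.1093e-5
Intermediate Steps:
A(f, k) = 2*f + 5*k (A(f, k) = (f + 5*k) + f = 2*f + 5*k)
p = 30 (p = -15*(2*4 + 5*(-2)) = -15*(8 - 10) = -15*(-2) = 30)
1/((159 + p*(-154)) + 51870) = 1/((159 + 30*(-154)) + 51870) = 1/((159 - 4620) + 51870) = 1/(-4461 + 51870) = 1/47409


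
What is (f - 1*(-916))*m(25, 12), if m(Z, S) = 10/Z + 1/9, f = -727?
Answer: 483/5 ≈ 96.600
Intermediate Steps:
m(Z, S) = 1/9 + 10/Z (m(Z, S) = 10/Z + 1*(1/9) = 10/Z + 1/9 = 1/9 + 10/Z)
(f - 1*(-916))*m(25, 12) = (-727 - 1*(-916))*((1/9)*(90 + 25)/25) = (-727 + 916)*((1/9)*(1/25)*115) = 189*(23/45) = 483/5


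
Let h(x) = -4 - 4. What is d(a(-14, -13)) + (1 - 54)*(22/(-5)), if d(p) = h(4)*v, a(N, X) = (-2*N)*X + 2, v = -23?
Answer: 2086/5 ≈ 417.20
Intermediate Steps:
h(x) = -8
a(N, X) = 2 - 2*N*X (a(N, X) = -2*N*X + 2 = 2 - 2*N*X)
d(p) = 184 (d(p) = -8*(-23) = 184)
d(a(-14, -13)) + (1 - 54)*(22/(-5)) = 184 + (1 - 54)*(22/(-5)) = 184 - 1166*(-1)/5 = 184 - 53*(-22/5) = 184 + 1166/5 = 2086/5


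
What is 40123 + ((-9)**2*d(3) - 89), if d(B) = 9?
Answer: 40763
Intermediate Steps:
40123 + ((-9)**2*d(3) - 89) = 40123 + ((-9)**2*9 - 89) = 40123 + (81*9 - 89) = 40123 + (729 - 89) = 40123 + 640 = 40763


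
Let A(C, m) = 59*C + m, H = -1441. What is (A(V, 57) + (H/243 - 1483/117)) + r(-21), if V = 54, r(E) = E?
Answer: 10119524/3159 ≈ 3203.4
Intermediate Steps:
A(C, m) = m + 59*C
(A(V, 57) + (H/243 - 1483/117)) + r(-21) = ((57 + 59*54) + (-1441/243 - 1483/117)) - 21 = ((57 + 3186) + (-1441*1/243 - 1483*1/117)) - 21 = (3243 + (-1441/243 - 1483/117)) - 21 = (3243 - 58774/3159) - 21 = 10185863/3159 - 21 = 10119524/3159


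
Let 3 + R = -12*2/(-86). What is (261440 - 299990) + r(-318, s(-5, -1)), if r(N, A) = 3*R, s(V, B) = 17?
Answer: -1658001/43 ≈ -38558.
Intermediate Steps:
R = -117/43 (R = -3 - 12*2/(-86) = -3 - 24*(-1/86) = -3 + 12/43 = -117/43 ≈ -2.7209)
r(N, A) = -351/43 (r(N, A) = 3*(-117/43) = -351/43)
(261440 - 299990) + r(-318, s(-5, -1)) = (261440 - 299990) - 351/43 = -38550 - 351/43 = -1658001/43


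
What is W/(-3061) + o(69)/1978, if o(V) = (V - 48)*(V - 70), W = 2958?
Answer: -5915205/6054658 ≈ -0.97697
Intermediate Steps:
o(V) = (-70 + V)*(-48 + V) (o(V) = (-48 + V)*(-70 + V) = (-70 + V)*(-48 + V))
W/(-3061) + o(69)/1978 = 2958/(-3061) + (3360 + 69² - 118*69)/1978 = 2958*(-1/3061) + (3360 + 4761 - 8142)*(1/1978) = -2958/3061 - 21*1/1978 = -2958/3061 - 21/1978 = -5915205/6054658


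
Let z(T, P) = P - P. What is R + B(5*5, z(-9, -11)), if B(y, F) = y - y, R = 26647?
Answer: 26647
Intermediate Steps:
z(T, P) = 0
B(y, F) = 0
R + B(5*5, z(-9, -11)) = 26647 + 0 = 26647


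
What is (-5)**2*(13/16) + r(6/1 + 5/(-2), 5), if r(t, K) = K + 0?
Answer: 405/16 ≈ 25.313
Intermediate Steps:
r(t, K) = K
(-5)**2*(13/16) + r(6/1 + 5/(-2), 5) = (-5)**2*(13/16) + 5 = 25*(13*(1/16)) + 5 = 25*(13/16) + 5 = 325/16 + 5 = 405/16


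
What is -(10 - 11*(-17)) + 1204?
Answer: 1007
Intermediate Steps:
-(10 - 11*(-17)) + 1204 = -(10 + 187) + 1204 = -1*197 + 1204 = -197 + 1204 = 1007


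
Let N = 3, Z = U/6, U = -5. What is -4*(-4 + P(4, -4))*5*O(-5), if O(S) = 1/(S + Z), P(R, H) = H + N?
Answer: -120/7 ≈ -17.143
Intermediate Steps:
Z = -5/6 ≈ -0.83333
P(R, H) = 3 + H (P(R, H) = H + 3 = 3 + H)
O(S) = 1/(-5/6 + S) (O(S) = 1/(S - 5/6) = 1/(-5/6 + S))
-4*(-4 + P(4, -4))*5*O(-5) = -4*(-4 + (3 - 4))*5*6/(-5 + 6*(-5)) = -4*(-4 - 1)*5*6/(-5 - 30) = -4*(-5*5)*6/(-35) = -(-100)*6*(-1/35) = -(-100)*(-6)/35 = -4*30/7 = -120/7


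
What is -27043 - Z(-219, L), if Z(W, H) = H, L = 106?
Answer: -27149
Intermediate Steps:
-27043 - Z(-219, L) = -27043 - 1*106 = -27043 - 106 = -27149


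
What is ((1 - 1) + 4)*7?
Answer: 28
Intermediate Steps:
((1 - 1) + 4)*7 = (0 + 4)*7 = 4*7 = 28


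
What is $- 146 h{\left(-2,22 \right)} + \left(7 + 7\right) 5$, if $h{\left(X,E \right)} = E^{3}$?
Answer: $-1554538$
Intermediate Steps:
$- 146 h{\left(-2,22 \right)} + \left(7 + 7\right) 5 = - 146 \cdot 22^{3} + \left(7 + 7\right) 5 = \left(-146\right) 10648 + 14 \cdot 5 = -1554608 + 70 = -1554538$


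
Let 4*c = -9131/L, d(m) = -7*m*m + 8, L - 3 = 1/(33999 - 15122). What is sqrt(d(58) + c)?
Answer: I*sqrt(77937454029106)/56632 ≈ 155.89*I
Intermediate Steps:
L = 56632/18877 (L = 3 + 1/(33999 - 15122) = 3 + 1/18877 = 56632/18877 ≈ 3.0001)
d(m) = 8 - 7*m**2 (d(m) = -7*m**2 + 8 = 8 - 7*m**2)
c = -172365887/226528 (c = (-9131/56632/18877)/4 = (-9131*18877/56632)/4 = (1/4)*(-172365887/56632) = -172365887/226528 ≈ -760.90)
sqrt(d(58) + c) = sqrt((8 - 7*58**2) - 172365887/226528) = sqrt((8 - 7*3364) - 172365887/226528) = sqrt((8 - 23548) - 172365887/226528) = sqrt(-23540 - 172365887/226528) = sqrt(-5504835007/226528) = I*sqrt(77937454029106)/56632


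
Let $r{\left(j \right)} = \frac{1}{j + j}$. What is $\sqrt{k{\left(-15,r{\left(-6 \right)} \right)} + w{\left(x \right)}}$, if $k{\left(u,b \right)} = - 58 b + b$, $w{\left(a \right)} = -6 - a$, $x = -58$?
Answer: $\frac{\sqrt{227}}{2} \approx 7.5333$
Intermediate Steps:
$r{\left(j \right)} = \frac{1}{2 j}$
$k{\left(u,b \right)} = - 57 b$
$\sqrt{k{\left(-15,r{\left(-6 \right)} \right)} + w{\left(x \right)}} = \sqrt{- 57 \frac{1}{2 \left(-6\right)} - -52} = \sqrt{- 57 \cdot \frac{1}{2} \left(- \frac{1}{6}\right) + \left(-6 + 58\right)} = \sqrt{\left(-57\right) \left(- \frac{1}{12}\right) + 52} = \sqrt{\frac{19}{4} + 52} = \sqrt{\frac{227}{4}} = \frac{\sqrt{227}}{2}$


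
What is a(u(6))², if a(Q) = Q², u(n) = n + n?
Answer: 20736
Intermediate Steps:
u(n) = 2*n
a(u(6))² = ((2*6)²)² = (12²)² = 144² = 20736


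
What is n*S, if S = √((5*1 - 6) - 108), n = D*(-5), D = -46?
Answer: 230*I*√109 ≈ 2401.3*I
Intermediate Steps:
n = 230 (n = -46*(-5) = 230)
S = I*√109 (S = √((5 - 6) - 108) = √(-1 - 108) = √(-109) = I*√109 ≈ 10.44*I)
n*S = 230*(I*√109) = 230*I*√109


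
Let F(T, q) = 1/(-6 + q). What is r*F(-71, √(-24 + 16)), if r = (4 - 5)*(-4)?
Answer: -6/11 - 2*I*√2/11 ≈ -0.54545 - 0.25713*I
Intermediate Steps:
r = 4 (r = -1*(-4) = 4)
r*F(-71, √(-24 + 16)) = 4/(-6 + √(-24 + 16)) = 4/(-6 + √(-8)) = 4/(-6 + 2*I*√2)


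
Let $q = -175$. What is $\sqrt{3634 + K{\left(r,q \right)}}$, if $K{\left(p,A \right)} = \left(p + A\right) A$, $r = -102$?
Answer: $\sqrt{52109} \approx 228.27$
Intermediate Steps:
$K{\left(p,A \right)} = A \left(A + p\right)$ ($K{\left(p,A \right)} = \left(A + p\right) A = A \left(A + p\right)$)
$\sqrt{3634 + K{\left(r,q \right)}} = \sqrt{3634 - 175 \left(-175 - 102\right)} = \sqrt{3634 - -48475} = \sqrt{3634 + 48475} = \sqrt{52109}$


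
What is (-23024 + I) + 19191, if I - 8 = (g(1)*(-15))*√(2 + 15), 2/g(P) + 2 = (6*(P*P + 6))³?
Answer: -3825 - 15*√17/37043 ≈ -3825.0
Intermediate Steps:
g(P) = 2/(-2 + (36 + 6*P²)³) (g(P) = 2/(-2 + (6*(P*P + 6))³) = 2/(-2 + (6*(P² + 6))³) = 2/(-2 + (6*(6 + P²))³) = 2/(-2 + (36 + 6*P²)³))
I = 8 - 15*√17/37043 (I = 8 + (-15/(-1 + 108*(6 + 1²)³))*√(2 + 15) = 8 + (-15/(-1 + 108*(6 + 1)³))*√17 = 8 + (-15/(-1 + 108*7³))*√17 = 8 + (-15/(-1 + 108*343))*√17 = 8 + (-15/(-1 + 37044))*√17 = 8 + (-15/37043)*√17 = 8 + ((1/37043)*(-15))*√17 = 8 - 15*√17/37043 ≈ 7.9983)
(-23024 + I) + 19191 = (-23024 + (8 - 15*√17/37043)) + 19191 = (-23016 - 15*√17/37043) + 19191 = -3825 - 15*√17/37043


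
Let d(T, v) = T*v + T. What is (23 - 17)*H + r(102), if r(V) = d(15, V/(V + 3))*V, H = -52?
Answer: 18930/7 ≈ 2704.3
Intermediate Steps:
d(T, v) = T + T*v
r(V) = V*(15 + 15*V/(3 + V)) (r(V) = (15*(1 + V/(V + 3)))*V = (15*(1 + V/(3 + V)))*V = (15 + 15*V/(3 + V))*V = V*(15 + 15*V/(3 + V)))
(23 - 17)*H + r(102) = (23 - 17)*(-52) + 15*102*(3 + 2*102)/(3 + 102) = 6*(-52) + 15*102*(3 + 204)/105 = -312 + 15*102*(1/105)*207 = -312 + 21114/7 = 18930/7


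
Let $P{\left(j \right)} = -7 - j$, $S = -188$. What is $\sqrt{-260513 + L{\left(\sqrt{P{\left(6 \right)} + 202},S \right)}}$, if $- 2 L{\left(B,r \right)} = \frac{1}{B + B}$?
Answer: $\frac{\sqrt{-459544932 - 7 \sqrt{21}}}{42} \approx 510.4 i$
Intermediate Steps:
$L{\left(B,r \right)} = - \frac{1}{4 B}$ ($L{\left(B,r \right)} = - \frac{1}{2 \left(B + B\right)} = - \frac{1}{2 \cdot 2 B} = - \frac{\frac{1}{2} \frac{1}{B}}{2} = - \frac{1}{4 B}$)
$\sqrt{-260513 + L{\left(\sqrt{P{\left(6 \right)} + 202},S \right)}} = \sqrt{-260513 - \frac{1}{4 \sqrt{\left(-7 - 6\right) + 202}}} = \sqrt{-260513 - \frac{1}{4 \sqrt{-13 + 202}}} = \sqrt{-260513 - \frac{1}{4 \sqrt{189}}} = \sqrt{-260513 - \frac{1}{4 \cdot 3 \sqrt{21}}} = \sqrt{-260513 - \frac{\frac{1}{63} \sqrt{21}}{4}} = \sqrt{-260513 - \frac{\sqrt{21}}{252}}$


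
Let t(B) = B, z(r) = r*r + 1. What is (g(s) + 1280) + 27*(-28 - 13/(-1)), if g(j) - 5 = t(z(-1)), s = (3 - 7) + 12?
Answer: 882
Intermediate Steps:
z(r) = 1 + r**2 (z(r) = r**2 + 1 = 1 + r**2)
s = 8 (s = -4 + 12 = 8)
g(j) = 7 (g(j) = 5 + (1 + (-1)**2) = 5 + (1 + 1) = 5 + 2 = 7)
(g(s) + 1280) + 27*(-28 - 13/(-1)) = (7 + 1280) + 27*(-28 - 13/(-1)) = 1287 + 27*(-28 - 13*(-1)) = 1287 + 27*(-28 + 13) = 1287 + 27*(-15) = 1287 - 405 = 882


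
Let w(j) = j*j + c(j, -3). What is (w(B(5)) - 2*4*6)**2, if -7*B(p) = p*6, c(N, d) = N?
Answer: 2762244/2401 ≈ 1150.5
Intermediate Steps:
B(p) = -6*p/7 (B(p) = -p*6/7 = -6*p/7)
w(j) = j + j**2 (w(j) = j*j + j = j**2 + j = j + j**2)
(w(B(5)) - 2*4*6)**2 = ((-6/7*5)*(1 - 6/7*5) - 2*4*6)**2 = (-30*(1 - 30/7)/7 - 8*6)**2 = (-30/7*(-23/7) - 48)**2 = (690/49 - 48)**2 = (-1662/49)**2 = 2762244/2401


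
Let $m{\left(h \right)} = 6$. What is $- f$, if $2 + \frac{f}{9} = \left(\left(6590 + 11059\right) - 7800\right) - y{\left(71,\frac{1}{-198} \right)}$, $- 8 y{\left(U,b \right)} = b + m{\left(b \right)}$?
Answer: $- \frac{15598835}{176} \approx -88630.0$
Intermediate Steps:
$y{\left(U,b \right)} = - \frac{3}{4} - \frac{b}{8}$ ($y{\left(U,b \right)} = - \frac{b + 6}{8} = - \frac{6 + b}{8} = - \frac{3}{4} - \frac{b}{8}$)
$f = \frac{15598835}{176}$ ($f = -18 + 9 \left(\left(\left(6590 + 11059\right) - 7800\right) - \left(- \frac{3}{4} - \frac{1}{8 \left(-198\right)}\right)\right) = -18 + 9 \left(\left(17649 - 7800\right) - \left(- \frac{3}{4} - - \frac{1}{1584}\right)\right) = -18 + 9 \left(9849 - \left(- \frac{3}{4} + \frac{1}{1584}\right)\right) = -18 + 9 \left(9849 - - \frac{1187}{1584}\right) = -18 + 9 \left(9849 + \frac{1187}{1584}\right) = -18 + 9 \cdot \frac{15602003}{1584} = -18 + \frac{15602003}{176} = \frac{15598835}{176} \approx 88630.0$)
$- f = \left(-1\right) \frac{15598835}{176} = - \frac{15598835}{176}$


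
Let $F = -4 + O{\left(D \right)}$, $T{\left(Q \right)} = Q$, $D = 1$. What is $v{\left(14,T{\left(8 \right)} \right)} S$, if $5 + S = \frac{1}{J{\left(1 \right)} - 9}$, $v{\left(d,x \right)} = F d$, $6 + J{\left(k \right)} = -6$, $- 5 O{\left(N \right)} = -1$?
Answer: $\frac{4028}{15} \approx 268.53$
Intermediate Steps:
$O{\left(N \right)} = \frac{1}{5}$ ($O{\left(N \right)} = \left(- \frac{1}{5}\right) \left(-1\right) = \frac{1}{5}$)
$F = - \frac{19}{5}$ ($F = -4 + \frac{1}{5} = - \frac{19}{5} \approx -3.8$)
$J{\left(k \right)} = -12$ ($J{\left(k \right)} = -6 - 6 = -12$)
$v{\left(d,x \right)} = - \frac{19 d}{5}$
$S = - \frac{106}{21}$ ($S = -5 + \frac{1}{-12 - 9} = -5 + \frac{1}{-21} = -5 - \frac{1}{21} = - \frac{106}{21} \approx -5.0476$)
$v{\left(14,T{\left(8 \right)} \right)} S = \left(- \frac{19}{5}\right) 14 \left(- \frac{106}{21}\right) = \left(- \frac{266}{5}\right) \left(- \frac{106}{21}\right) = \frac{4028}{15}$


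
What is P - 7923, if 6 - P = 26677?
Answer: -34594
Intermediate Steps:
P = -26671 (P = 6 - 1*26677 = 6 - 26677 = -26671)
P - 7923 = -26671 - 7923 = -34594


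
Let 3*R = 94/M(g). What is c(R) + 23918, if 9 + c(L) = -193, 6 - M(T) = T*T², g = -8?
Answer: 23716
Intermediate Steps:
M(T) = 6 - T³ (M(T) = 6 - T*T² = 6 - T³)
R = 47/777 (R = (94/(6 - 1*(-8)³))/3 = (94/(6 - 1*(-512)))/3 = (94/(6 + 512))/3 = (94/518)/3 = (94*(1/518))/3 = (⅓)*(47/259) = 47/777 ≈ 0.060489)
c(L) = -202 (c(L) = -9 - 193 = -202)
c(R) + 23918 = -202 + 23918 = 23716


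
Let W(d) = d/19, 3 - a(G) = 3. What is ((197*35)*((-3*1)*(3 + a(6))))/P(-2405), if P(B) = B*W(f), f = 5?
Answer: 235809/2405 ≈ 98.049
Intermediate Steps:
a(G) = 0 (a(G) = 3 - 1*3 = 3 - 3 = 0)
W(d) = d/19 (W(d) = d*(1/19) = d/19)
P(B) = 5*B/19 (P(B) = B*((1/19)*5) = B*(5/19) = 5*B/19)
((197*35)*((-3*1)*(3 + a(6))))/P(-2405) = ((197*35)*((-3*1)*(3 + 0)))/(((5/19)*(-2405))) = (6895*(-3*3))/(-12025/19) = (6895*(-9))*(-19/12025) = -62055*(-19/12025) = 235809/2405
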